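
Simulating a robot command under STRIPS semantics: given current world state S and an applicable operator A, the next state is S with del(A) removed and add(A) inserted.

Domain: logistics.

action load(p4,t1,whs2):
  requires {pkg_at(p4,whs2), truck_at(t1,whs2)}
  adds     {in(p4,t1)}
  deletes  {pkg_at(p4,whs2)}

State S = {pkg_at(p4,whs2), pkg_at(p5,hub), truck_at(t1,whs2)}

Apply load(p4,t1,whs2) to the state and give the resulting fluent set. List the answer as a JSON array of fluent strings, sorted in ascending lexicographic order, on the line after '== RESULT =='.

Progress:
  pre ⊆ S: {pkg_at(p4,whs2), truck_at(t1,whs2)} ⊆ S  — applicable
  S \ del = {pkg_at(p5,hub), truck_at(t1,whs2)}
  ∪ add   = {in(p4,t1), pkg_at(p5,hub), truck_at(t1,whs2)}

== RESULT ==
["in(p4,t1)", "pkg_at(p5,hub)", "truck_at(t1,whs2)"]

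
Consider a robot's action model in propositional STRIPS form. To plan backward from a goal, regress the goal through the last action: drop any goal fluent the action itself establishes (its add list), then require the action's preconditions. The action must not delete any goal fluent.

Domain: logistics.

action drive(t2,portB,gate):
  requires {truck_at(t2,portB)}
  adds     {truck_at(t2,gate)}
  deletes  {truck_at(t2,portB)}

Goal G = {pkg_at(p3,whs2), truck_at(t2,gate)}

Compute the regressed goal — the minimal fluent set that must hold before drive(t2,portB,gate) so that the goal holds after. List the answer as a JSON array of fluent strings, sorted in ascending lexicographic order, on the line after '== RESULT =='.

Regress:
  G ∩ del = {}  (empty — regression defined)
  G \ add = {pkg_at(p3,whs2), truck_at(t2,gate)} \ {truck_at(t2,gate)} = {pkg_at(p3,whs2)}
  ∪ pre   = {pkg_at(p3,whs2)} ∪ {truck_at(t2,portB)}
          = {pkg_at(p3,whs2), truck_at(t2,portB)}

== RESULT ==
["pkg_at(p3,whs2)", "truck_at(t2,portB)"]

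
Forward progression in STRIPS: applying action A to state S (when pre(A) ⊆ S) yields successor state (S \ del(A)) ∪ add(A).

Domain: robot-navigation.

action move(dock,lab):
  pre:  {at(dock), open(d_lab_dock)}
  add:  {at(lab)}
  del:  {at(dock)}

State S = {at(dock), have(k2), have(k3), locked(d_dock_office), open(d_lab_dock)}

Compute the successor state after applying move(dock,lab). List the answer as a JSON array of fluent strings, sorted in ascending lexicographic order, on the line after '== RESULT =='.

Progress:
  pre ⊆ S: {at(dock), open(d_lab_dock)} ⊆ S  — applicable
  S \ del = {have(k2), have(k3), locked(d_dock_office), open(d_lab_dock)}
  ∪ add   = {at(lab), have(k2), have(k3), locked(d_dock_office), open(d_lab_dock)}

== RESULT ==
["at(lab)", "have(k2)", "have(k3)", "locked(d_dock_office)", "open(d_lab_dock)"]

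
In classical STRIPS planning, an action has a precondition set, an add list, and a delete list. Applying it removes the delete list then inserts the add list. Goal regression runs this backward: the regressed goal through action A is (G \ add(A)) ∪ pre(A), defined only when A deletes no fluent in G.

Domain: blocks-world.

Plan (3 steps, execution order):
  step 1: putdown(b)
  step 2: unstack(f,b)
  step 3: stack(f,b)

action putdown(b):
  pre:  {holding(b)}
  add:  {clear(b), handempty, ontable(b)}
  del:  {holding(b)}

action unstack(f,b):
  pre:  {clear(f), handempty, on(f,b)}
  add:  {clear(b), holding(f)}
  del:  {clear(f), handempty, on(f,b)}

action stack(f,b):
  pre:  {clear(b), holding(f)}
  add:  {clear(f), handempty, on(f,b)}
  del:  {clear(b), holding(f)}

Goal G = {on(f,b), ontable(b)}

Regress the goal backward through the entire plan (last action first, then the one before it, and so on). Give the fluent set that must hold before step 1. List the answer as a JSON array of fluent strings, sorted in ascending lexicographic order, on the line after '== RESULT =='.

Regress step by step:
  through step 3 (stack(f,b)): drop {on(f,b)}, keep {ontable(b)}, require {clear(b), holding(f)}
    → {clear(b), holding(f), ontable(b)}
  through step 2 (unstack(f,b)): drop {clear(b), holding(f)}, keep {ontable(b)}, require {clear(f), handempty, on(f,b)}
    → {clear(f), handempty, on(f,b), ontable(b)}
  through step 1 (putdown(b)): drop {handempty, ontable(b)}, keep {clear(f), on(f,b)}, require {holding(b)}
    → {clear(f), holding(b), on(f,b)}

== RESULT ==
["clear(f)", "holding(b)", "on(f,b)"]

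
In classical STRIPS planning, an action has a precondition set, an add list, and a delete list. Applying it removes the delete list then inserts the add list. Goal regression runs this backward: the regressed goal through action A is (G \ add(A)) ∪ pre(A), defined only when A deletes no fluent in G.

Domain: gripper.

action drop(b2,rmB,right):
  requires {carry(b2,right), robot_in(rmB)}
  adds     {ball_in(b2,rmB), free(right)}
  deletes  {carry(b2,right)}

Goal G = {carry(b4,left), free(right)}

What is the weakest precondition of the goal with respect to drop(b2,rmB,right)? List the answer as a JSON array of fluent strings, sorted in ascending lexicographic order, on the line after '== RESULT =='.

Compute (G \ add) ∪ pre:
  G ∩ del = {}  (empty — regression defined)
  G \ add = {carry(b4,left), free(right)} \ {ball_in(b2,rmB), free(right)} = {carry(b4,left)}
  ∪ pre   = {carry(b4,left)} ∪ {carry(b2,right), robot_in(rmB)}
          = {carry(b2,right), carry(b4,left), robot_in(rmB)}

== RESULT ==
["carry(b2,right)", "carry(b4,left)", "robot_in(rmB)"]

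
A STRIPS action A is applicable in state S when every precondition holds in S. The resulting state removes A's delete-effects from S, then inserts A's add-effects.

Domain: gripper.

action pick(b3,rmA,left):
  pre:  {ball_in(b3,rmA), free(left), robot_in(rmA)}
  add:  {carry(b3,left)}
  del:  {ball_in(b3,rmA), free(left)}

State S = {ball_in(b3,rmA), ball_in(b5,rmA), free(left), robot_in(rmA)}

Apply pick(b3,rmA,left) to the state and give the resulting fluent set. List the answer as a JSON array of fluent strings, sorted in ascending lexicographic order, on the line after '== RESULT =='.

Progress:
  pre ⊆ S: {ball_in(b3,rmA), free(left), robot_in(rmA)} ⊆ S  — applicable
  S \ del = {ball_in(b5,rmA), robot_in(rmA)}
  ∪ add   = {ball_in(b5,rmA), carry(b3,left), robot_in(rmA)}

== RESULT ==
["ball_in(b5,rmA)", "carry(b3,left)", "robot_in(rmA)"]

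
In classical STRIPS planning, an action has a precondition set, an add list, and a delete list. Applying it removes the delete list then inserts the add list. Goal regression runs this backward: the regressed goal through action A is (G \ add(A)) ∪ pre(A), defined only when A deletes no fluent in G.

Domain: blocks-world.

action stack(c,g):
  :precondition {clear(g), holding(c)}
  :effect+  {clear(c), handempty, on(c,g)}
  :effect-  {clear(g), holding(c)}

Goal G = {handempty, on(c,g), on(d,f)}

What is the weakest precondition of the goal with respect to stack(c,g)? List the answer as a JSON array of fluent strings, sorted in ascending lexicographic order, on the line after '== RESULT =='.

Regress:
  G ∩ del = {}  (empty — regression defined)
  G \ add = {handempty, on(c,g), on(d,f)} \ {clear(c), handempty, on(c,g)} = {on(d,f)}
  ∪ pre   = {on(d,f)} ∪ {clear(g), holding(c)}
          = {clear(g), holding(c), on(d,f)}

== RESULT ==
["clear(g)", "holding(c)", "on(d,f)"]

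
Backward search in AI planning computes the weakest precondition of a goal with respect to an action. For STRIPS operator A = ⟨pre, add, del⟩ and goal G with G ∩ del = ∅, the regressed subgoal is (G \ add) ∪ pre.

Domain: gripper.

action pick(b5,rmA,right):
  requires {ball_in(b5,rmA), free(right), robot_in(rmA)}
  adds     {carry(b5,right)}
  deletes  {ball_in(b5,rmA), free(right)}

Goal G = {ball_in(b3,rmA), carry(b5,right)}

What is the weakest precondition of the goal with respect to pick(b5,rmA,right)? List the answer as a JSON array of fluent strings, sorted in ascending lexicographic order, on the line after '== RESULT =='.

Compute (G \ add) ∪ pre:
  G ∩ del = {}  (empty — regression defined)
  G \ add = {ball_in(b3,rmA), carry(b5,right)} \ {carry(b5,right)} = {ball_in(b3,rmA)}
  ∪ pre   = {ball_in(b3,rmA)} ∪ {ball_in(b5,rmA), free(right), robot_in(rmA)}
          = {ball_in(b3,rmA), ball_in(b5,rmA), free(right), robot_in(rmA)}

== RESULT ==
["ball_in(b3,rmA)", "ball_in(b5,rmA)", "free(right)", "robot_in(rmA)"]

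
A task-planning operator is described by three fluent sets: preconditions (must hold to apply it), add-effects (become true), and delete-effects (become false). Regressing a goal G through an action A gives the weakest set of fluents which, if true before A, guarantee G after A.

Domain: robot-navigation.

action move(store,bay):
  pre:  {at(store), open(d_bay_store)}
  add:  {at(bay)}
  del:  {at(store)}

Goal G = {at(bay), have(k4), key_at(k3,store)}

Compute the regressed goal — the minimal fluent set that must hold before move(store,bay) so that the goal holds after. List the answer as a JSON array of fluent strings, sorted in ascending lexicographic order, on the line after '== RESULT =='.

Regress:
  G ∩ del = {}  (empty — regression defined)
  G \ add = {at(bay), have(k4), key_at(k3,store)} \ {at(bay)} = {have(k4), key_at(k3,store)}
  ∪ pre   = {have(k4), key_at(k3,store)} ∪ {at(store), open(d_bay_store)}
          = {at(store), have(k4), key_at(k3,store), open(d_bay_store)}

== RESULT ==
["at(store)", "have(k4)", "key_at(k3,store)", "open(d_bay_store)"]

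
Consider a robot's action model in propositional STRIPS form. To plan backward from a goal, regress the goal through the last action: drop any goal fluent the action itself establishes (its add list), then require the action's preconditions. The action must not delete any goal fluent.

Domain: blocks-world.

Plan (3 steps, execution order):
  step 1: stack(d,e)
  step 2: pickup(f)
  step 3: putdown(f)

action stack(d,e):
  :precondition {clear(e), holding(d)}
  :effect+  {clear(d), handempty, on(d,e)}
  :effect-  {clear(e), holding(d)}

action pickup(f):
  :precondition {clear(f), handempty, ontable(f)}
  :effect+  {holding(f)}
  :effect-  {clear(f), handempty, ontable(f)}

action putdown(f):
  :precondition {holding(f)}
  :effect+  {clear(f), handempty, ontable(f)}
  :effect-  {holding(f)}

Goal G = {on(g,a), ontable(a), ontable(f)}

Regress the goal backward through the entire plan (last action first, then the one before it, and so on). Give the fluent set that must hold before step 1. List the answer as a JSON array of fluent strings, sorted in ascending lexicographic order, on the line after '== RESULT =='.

Work backward from the goal:
  through step 3 (putdown(f)): drop {ontable(f)}, keep {on(g,a), ontable(a)}, require {holding(f)}
    → {holding(f), on(g,a), ontable(a)}
  through step 2 (pickup(f)): drop {holding(f)}, keep {on(g,a), ontable(a)}, require {clear(f), handempty, ontable(f)}
    → {clear(f), handempty, on(g,a), ontable(a), ontable(f)}
  through step 1 (stack(d,e)): drop {handempty}, keep {clear(f), on(g,a), ontable(a), ontable(f)}, require {clear(e), holding(d)}
    → {clear(e), clear(f), holding(d), on(g,a), ontable(a), ontable(f)}

== RESULT ==
["clear(e)", "clear(f)", "holding(d)", "on(g,a)", "ontable(a)", "ontable(f)"]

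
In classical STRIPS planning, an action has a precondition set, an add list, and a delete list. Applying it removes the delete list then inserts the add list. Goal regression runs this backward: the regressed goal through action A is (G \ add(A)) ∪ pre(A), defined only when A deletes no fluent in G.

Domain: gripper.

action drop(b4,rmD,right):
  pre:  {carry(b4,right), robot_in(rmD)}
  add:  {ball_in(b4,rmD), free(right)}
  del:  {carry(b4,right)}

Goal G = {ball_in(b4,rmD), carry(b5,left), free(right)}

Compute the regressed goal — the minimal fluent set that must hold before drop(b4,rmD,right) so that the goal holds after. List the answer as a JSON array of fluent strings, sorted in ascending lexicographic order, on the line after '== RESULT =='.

Compute (G \ add) ∪ pre:
  G ∩ del = {}  (empty — regression defined)
  G \ add = {ball_in(b4,rmD), carry(b5,left), free(right)} \ {ball_in(b4,rmD), free(right)} = {carry(b5,left)}
  ∪ pre   = {carry(b5,left)} ∪ {carry(b4,right), robot_in(rmD)}
          = {carry(b4,right), carry(b5,left), robot_in(rmD)}

== RESULT ==
["carry(b4,right)", "carry(b5,left)", "robot_in(rmD)"]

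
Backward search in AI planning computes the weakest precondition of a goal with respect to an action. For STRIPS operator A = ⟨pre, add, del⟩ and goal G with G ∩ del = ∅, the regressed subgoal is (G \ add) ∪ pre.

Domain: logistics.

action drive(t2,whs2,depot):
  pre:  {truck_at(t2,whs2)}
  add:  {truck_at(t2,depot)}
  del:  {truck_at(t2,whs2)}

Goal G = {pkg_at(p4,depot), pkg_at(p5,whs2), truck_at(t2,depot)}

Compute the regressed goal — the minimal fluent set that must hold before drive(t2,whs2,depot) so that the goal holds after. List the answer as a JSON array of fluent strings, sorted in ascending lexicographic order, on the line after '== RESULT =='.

Compute (G \ add) ∪ pre:
  G ∩ del = {}  (empty — regression defined)
  G \ add = {pkg_at(p4,depot), pkg_at(p5,whs2), truck_at(t2,depot)} \ {truck_at(t2,depot)} = {pkg_at(p4,depot), pkg_at(p5,whs2)}
  ∪ pre   = {pkg_at(p4,depot), pkg_at(p5,whs2)} ∪ {truck_at(t2,whs2)}
          = {pkg_at(p4,depot), pkg_at(p5,whs2), truck_at(t2,whs2)}

== RESULT ==
["pkg_at(p4,depot)", "pkg_at(p5,whs2)", "truck_at(t2,whs2)"]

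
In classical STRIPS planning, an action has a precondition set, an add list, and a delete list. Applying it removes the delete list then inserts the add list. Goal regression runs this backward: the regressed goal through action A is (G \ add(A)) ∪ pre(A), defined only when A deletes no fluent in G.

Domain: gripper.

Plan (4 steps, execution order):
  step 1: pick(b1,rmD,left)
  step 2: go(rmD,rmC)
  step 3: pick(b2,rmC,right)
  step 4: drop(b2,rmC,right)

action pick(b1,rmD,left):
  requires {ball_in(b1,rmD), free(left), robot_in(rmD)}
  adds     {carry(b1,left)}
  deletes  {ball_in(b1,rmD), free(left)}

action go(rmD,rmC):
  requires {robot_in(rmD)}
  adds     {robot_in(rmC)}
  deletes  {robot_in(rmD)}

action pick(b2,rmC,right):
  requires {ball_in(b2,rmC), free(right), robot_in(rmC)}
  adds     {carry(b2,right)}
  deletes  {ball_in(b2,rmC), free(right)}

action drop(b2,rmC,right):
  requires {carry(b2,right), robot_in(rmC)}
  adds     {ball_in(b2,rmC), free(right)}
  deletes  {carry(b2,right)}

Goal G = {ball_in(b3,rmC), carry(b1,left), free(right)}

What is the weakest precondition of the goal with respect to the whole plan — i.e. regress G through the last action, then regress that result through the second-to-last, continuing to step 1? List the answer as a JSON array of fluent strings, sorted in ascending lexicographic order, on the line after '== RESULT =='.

Work backward from the goal:
  through step 4 (drop(b2,rmC,right)): drop {free(right)}, keep {ball_in(b3,rmC), carry(b1,left)}, require {carry(b2,right), robot_in(rmC)}
    → {ball_in(b3,rmC), carry(b1,left), carry(b2,right), robot_in(rmC)}
  through step 3 (pick(b2,rmC,right)): drop {carry(b2,right)}, keep {ball_in(b3,rmC), carry(b1,left), robot_in(rmC)}, require {ball_in(b2,rmC), free(right), robot_in(rmC)}
    → {ball_in(b2,rmC), ball_in(b3,rmC), carry(b1,left), free(right), robot_in(rmC)}
  through step 2 (go(rmD,rmC)): drop {robot_in(rmC)}, keep {ball_in(b2,rmC), ball_in(b3,rmC), carry(b1,left), free(right)}, require {robot_in(rmD)}
    → {ball_in(b2,rmC), ball_in(b3,rmC), carry(b1,left), free(right), robot_in(rmD)}
  through step 1 (pick(b1,rmD,left)): drop {carry(b1,left)}, keep {ball_in(b2,rmC), ball_in(b3,rmC), free(right), robot_in(rmD)}, require {ball_in(b1,rmD), free(left), robot_in(rmD)}
    → {ball_in(b1,rmD), ball_in(b2,rmC), ball_in(b3,rmC), free(left), free(right), robot_in(rmD)}

== RESULT ==
["ball_in(b1,rmD)", "ball_in(b2,rmC)", "ball_in(b3,rmC)", "free(left)", "free(right)", "robot_in(rmD)"]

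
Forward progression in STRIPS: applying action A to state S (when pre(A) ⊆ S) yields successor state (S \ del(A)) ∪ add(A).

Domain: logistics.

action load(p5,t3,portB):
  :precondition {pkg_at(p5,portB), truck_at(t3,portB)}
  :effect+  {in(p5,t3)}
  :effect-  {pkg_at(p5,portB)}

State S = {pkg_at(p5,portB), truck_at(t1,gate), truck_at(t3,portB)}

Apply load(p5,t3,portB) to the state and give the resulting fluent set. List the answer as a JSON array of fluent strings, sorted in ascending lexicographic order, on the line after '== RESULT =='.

Compute (S \ del) ∪ add:
  pre ⊆ S: {pkg_at(p5,portB), truck_at(t3,portB)} ⊆ S  — applicable
  S \ del = {truck_at(t1,gate), truck_at(t3,portB)}
  ∪ add   = {in(p5,t3), truck_at(t1,gate), truck_at(t3,portB)}

== RESULT ==
["in(p5,t3)", "truck_at(t1,gate)", "truck_at(t3,portB)"]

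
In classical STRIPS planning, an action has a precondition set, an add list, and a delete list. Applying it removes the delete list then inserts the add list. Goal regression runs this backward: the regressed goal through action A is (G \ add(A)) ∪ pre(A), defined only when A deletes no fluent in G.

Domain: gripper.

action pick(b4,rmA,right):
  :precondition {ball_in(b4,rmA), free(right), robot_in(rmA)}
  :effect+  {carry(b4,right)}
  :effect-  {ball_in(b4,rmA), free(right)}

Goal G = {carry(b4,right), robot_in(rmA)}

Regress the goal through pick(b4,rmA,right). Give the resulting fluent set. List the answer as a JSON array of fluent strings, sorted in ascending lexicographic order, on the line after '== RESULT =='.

Compute (G \ add) ∪ pre:
  G ∩ del = {}  (empty — regression defined)
  G \ add = {carry(b4,right), robot_in(rmA)} \ {carry(b4,right)} = {robot_in(rmA)}
  ∪ pre   = {robot_in(rmA)} ∪ {ball_in(b4,rmA), free(right), robot_in(rmA)}
          = {ball_in(b4,rmA), free(right), robot_in(rmA)}

== RESULT ==
["ball_in(b4,rmA)", "free(right)", "robot_in(rmA)"]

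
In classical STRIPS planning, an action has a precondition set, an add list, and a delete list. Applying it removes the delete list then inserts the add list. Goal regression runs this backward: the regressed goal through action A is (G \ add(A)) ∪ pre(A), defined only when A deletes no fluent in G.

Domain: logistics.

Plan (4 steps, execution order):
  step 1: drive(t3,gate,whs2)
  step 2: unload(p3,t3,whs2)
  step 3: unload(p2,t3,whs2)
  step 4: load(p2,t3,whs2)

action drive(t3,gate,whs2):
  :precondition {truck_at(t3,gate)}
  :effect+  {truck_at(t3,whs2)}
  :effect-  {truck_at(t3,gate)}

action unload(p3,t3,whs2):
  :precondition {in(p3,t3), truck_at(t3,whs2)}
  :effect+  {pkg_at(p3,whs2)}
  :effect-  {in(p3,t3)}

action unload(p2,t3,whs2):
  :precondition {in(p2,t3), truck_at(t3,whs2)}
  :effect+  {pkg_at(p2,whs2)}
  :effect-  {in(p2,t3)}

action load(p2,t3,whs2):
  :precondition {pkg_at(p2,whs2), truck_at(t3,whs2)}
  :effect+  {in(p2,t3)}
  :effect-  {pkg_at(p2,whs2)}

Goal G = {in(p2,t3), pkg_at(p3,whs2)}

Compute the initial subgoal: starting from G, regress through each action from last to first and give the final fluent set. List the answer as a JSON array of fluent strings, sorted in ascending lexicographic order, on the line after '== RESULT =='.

Regress step by step:
  through step 4 (load(p2,t3,whs2)): drop {in(p2,t3)}, keep {pkg_at(p3,whs2)}, require {pkg_at(p2,whs2), truck_at(t3,whs2)}
    → {pkg_at(p2,whs2), pkg_at(p3,whs2), truck_at(t3,whs2)}
  through step 3 (unload(p2,t3,whs2)): drop {pkg_at(p2,whs2)}, keep {pkg_at(p3,whs2), truck_at(t3,whs2)}, require {in(p2,t3), truck_at(t3,whs2)}
    → {in(p2,t3), pkg_at(p3,whs2), truck_at(t3,whs2)}
  through step 2 (unload(p3,t3,whs2)): drop {pkg_at(p3,whs2)}, keep {in(p2,t3), truck_at(t3,whs2)}, require {in(p3,t3), truck_at(t3,whs2)}
    → {in(p2,t3), in(p3,t3), truck_at(t3,whs2)}
  through step 1 (drive(t3,gate,whs2)): drop {truck_at(t3,whs2)}, keep {in(p2,t3), in(p3,t3)}, require {truck_at(t3,gate)}
    → {in(p2,t3), in(p3,t3), truck_at(t3,gate)}

== RESULT ==
["in(p2,t3)", "in(p3,t3)", "truck_at(t3,gate)"]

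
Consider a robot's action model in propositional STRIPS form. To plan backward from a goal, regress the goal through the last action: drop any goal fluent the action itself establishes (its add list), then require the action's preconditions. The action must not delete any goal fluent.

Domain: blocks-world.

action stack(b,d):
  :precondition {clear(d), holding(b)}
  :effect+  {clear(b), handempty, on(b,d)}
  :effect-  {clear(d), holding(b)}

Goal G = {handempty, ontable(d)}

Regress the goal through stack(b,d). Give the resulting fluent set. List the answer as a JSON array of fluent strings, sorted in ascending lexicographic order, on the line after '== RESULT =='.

Compute (G \ add) ∪ pre:
  G ∩ del = {}  (empty — regression defined)
  G \ add = {handempty, ontable(d)} \ {clear(b), handempty, on(b,d)} = {ontable(d)}
  ∪ pre   = {ontable(d)} ∪ {clear(d), holding(b)}
          = {clear(d), holding(b), ontable(d)}

== RESULT ==
["clear(d)", "holding(b)", "ontable(d)"]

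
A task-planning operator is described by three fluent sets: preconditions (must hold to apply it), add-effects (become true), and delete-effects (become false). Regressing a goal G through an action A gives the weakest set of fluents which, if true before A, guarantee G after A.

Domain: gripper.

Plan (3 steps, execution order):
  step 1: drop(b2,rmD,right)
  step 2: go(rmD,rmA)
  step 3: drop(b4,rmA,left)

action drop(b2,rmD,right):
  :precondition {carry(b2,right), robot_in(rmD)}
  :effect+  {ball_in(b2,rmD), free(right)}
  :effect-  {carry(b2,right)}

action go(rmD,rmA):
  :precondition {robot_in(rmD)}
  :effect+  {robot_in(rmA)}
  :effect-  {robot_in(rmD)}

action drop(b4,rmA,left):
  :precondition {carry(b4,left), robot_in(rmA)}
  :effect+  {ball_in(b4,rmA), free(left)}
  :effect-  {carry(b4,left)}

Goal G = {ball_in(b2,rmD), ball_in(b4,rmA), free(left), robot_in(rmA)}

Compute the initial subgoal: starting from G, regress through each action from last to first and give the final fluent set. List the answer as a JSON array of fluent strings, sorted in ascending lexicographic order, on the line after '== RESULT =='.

Work backward from the goal:
  through step 3 (drop(b4,rmA,left)): drop {ball_in(b4,rmA), free(left)}, keep {ball_in(b2,rmD), robot_in(rmA)}, require {carry(b4,left), robot_in(rmA)}
    → {ball_in(b2,rmD), carry(b4,left), robot_in(rmA)}
  through step 2 (go(rmD,rmA)): drop {robot_in(rmA)}, keep {ball_in(b2,rmD), carry(b4,left)}, require {robot_in(rmD)}
    → {ball_in(b2,rmD), carry(b4,left), robot_in(rmD)}
  through step 1 (drop(b2,rmD,right)): drop {ball_in(b2,rmD)}, keep {carry(b4,left), robot_in(rmD)}, require {carry(b2,right), robot_in(rmD)}
    → {carry(b2,right), carry(b4,left), robot_in(rmD)}

== RESULT ==
["carry(b2,right)", "carry(b4,left)", "robot_in(rmD)"]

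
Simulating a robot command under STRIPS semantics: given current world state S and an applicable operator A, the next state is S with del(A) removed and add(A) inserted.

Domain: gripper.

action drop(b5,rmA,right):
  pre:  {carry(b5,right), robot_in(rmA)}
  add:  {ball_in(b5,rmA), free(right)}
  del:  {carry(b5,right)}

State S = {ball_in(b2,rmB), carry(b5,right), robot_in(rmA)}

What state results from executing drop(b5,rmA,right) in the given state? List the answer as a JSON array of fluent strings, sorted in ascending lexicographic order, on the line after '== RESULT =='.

Progress:
  pre ⊆ S: {carry(b5,right), robot_in(rmA)} ⊆ S  — applicable
  S \ del = {ball_in(b2,rmB), robot_in(rmA)}
  ∪ add   = {ball_in(b2,rmB), ball_in(b5,rmA), free(right), robot_in(rmA)}

== RESULT ==
["ball_in(b2,rmB)", "ball_in(b5,rmA)", "free(right)", "robot_in(rmA)"]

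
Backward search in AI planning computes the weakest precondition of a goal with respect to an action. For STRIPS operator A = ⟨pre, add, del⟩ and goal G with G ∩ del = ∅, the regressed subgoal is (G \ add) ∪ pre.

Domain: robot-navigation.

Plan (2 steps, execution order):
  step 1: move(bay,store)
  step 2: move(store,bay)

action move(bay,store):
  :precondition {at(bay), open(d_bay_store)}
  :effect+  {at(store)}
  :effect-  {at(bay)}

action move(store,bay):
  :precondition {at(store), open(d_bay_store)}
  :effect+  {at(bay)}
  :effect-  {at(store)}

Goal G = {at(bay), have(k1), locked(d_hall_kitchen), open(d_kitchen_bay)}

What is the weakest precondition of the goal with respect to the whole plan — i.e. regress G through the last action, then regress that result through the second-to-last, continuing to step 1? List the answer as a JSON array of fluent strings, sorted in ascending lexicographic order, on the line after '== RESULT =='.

Regress step by step:
  through step 2 (move(store,bay)): drop {at(bay)}, keep {have(k1), locked(d_hall_kitchen), open(d_kitchen_bay)}, require {at(store), open(d_bay_store)}
    → {at(store), have(k1), locked(d_hall_kitchen), open(d_bay_store), open(d_kitchen_bay)}
  through step 1 (move(bay,store)): drop {at(store)}, keep {have(k1), locked(d_hall_kitchen), open(d_bay_store), open(d_kitchen_bay)}, require {at(bay), open(d_bay_store)}
    → {at(bay), have(k1), locked(d_hall_kitchen), open(d_bay_store), open(d_kitchen_bay)}

== RESULT ==
["at(bay)", "have(k1)", "locked(d_hall_kitchen)", "open(d_bay_store)", "open(d_kitchen_bay)"]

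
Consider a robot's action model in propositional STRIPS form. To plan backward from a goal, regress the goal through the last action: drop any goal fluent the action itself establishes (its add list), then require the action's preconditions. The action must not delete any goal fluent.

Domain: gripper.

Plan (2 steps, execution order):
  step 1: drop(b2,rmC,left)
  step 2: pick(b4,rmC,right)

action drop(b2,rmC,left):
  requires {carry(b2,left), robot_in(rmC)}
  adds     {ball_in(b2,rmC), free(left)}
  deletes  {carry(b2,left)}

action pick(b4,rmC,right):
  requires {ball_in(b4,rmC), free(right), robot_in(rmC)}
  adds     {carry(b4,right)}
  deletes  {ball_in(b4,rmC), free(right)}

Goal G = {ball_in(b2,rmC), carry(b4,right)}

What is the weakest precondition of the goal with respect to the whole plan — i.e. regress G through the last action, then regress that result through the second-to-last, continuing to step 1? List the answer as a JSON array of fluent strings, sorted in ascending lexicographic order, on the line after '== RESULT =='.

Work backward from the goal:
  through step 2 (pick(b4,rmC,right)): drop {carry(b4,right)}, keep {ball_in(b2,rmC)}, require {ball_in(b4,rmC), free(right), robot_in(rmC)}
    → {ball_in(b2,rmC), ball_in(b4,rmC), free(right), robot_in(rmC)}
  through step 1 (drop(b2,rmC,left)): drop {ball_in(b2,rmC)}, keep {ball_in(b4,rmC), free(right), robot_in(rmC)}, require {carry(b2,left), robot_in(rmC)}
    → {ball_in(b4,rmC), carry(b2,left), free(right), robot_in(rmC)}

== RESULT ==
["ball_in(b4,rmC)", "carry(b2,left)", "free(right)", "robot_in(rmC)"]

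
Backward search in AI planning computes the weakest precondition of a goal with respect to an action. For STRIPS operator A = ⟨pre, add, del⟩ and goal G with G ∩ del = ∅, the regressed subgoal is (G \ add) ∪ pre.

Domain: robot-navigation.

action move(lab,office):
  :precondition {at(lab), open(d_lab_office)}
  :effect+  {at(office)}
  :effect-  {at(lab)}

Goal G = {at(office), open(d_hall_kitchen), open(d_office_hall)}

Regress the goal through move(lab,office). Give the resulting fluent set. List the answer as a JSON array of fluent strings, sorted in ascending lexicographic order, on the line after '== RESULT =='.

Regress:
  G ∩ del = {}  (empty — regression defined)
  G \ add = {at(office), open(d_hall_kitchen), open(d_office_hall)} \ {at(office)} = {open(d_hall_kitchen), open(d_office_hall)}
  ∪ pre   = {open(d_hall_kitchen), open(d_office_hall)} ∪ {at(lab), open(d_lab_office)}
          = {at(lab), open(d_hall_kitchen), open(d_lab_office), open(d_office_hall)}

== RESULT ==
["at(lab)", "open(d_hall_kitchen)", "open(d_lab_office)", "open(d_office_hall)"]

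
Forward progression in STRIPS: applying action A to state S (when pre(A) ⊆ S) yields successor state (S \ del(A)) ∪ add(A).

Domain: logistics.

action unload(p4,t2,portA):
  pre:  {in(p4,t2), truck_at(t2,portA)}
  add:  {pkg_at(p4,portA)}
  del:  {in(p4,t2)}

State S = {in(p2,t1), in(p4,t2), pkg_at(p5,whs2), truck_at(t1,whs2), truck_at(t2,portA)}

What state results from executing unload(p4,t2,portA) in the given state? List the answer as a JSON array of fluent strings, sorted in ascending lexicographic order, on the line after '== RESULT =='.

Progress:
  pre ⊆ S: {in(p4,t2), truck_at(t2,portA)} ⊆ S  — applicable
  S \ del = {in(p2,t1), pkg_at(p5,whs2), truck_at(t1,whs2), truck_at(t2,portA)}
  ∪ add   = {in(p2,t1), pkg_at(p4,portA), pkg_at(p5,whs2), truck_at(t1,whs2), truck_at(t2,portA)}

== RESULT ==
["in(p2,t1)", "pkg_at(p4,portA)", "pkg_at(p5,whs2)", "truck_at(t1,whs2)", "truck_at(t2,portA)"]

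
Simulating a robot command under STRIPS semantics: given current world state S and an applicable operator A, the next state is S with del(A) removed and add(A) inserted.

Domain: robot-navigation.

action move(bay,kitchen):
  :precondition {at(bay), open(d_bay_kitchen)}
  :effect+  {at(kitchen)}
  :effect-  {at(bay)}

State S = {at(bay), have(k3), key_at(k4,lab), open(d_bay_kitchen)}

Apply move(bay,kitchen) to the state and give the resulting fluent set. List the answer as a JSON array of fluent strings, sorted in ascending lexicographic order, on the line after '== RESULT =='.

Compute (S \ del) ∪ add:
  pre ⊆ S: {at(bay), open(d_bay_kitchen)} ⊆ S  — applicable
  S \ del = {have(k3), key_at(k4,lab), open(d_bay_kitchen)}
  ∪ add   = {at(kitchen), have(k3), key_at(k4,lab), open(d_bay_kitchen)}

== RESULT ==
["at(kitchen)", "have(k3)", "key_at(k4,lab)", "open(d_bay_kitchen)"]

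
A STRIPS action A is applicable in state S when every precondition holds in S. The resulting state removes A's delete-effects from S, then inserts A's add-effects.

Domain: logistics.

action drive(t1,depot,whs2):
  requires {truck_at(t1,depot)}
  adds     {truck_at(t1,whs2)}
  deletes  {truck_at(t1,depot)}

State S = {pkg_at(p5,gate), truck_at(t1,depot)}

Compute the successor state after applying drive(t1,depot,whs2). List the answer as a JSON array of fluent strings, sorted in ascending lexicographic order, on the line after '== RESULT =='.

Compute (S \ del) ∪ add:
  pre ⊆ S: {truck_at(t1,depot)} ⊆ S  — applicable
  S \ del = {pkg_at(p5,gate)}
  ∪ add   = {pkg_at(p5,gate), truck_at(t1,whs2)}

== RESULT ==
["pkg_at(p5,gate)", "truck_at(t1,whs2)"]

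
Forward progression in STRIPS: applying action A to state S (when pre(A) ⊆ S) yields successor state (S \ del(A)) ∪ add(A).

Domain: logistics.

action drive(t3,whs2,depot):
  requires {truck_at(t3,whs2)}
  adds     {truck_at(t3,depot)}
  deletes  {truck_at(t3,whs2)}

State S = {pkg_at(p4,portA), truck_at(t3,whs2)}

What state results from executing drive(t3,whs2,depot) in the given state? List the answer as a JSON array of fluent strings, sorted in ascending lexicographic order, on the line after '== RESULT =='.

Compute (S \ del) ∪ add:
  pre ⊆ S: {truck_at(t3,whs2)} ⊆ S  — applicable
  S \ del = {pkg_at(p4,portA)}
  ∪ add   = {pkg_at(p4,portA), truck_at(t3,depot)}

== RESULT ==
["pkg_at(p4,portA)", "truck_at(t3,depot)"]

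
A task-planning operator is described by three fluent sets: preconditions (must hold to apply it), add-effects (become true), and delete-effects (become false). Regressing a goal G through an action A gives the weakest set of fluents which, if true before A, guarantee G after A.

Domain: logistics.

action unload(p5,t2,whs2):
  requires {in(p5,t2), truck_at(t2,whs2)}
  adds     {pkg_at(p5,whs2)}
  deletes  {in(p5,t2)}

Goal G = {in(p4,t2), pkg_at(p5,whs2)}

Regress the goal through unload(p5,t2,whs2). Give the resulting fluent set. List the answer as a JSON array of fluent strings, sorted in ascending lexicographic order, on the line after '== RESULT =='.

Compute (G \ add) ∪ pre:
  G ∩ del = {}  (empty — regression defined)
  G \ add = {in(p4,t2), pkg_at(p5,whs2)} \ {pkg_at(p5,whs2)} = {in(p4,t2)}
  ∪ pre   = {in(p4,t2)} ∪ {in(p5,t2), truck_at(t2,whs2)}
          = {in(p4,t2), in(p5,t2), truck_at(t2,whs2)}

== RESULT ==
["in(p4,t2)", "in(p5,t2)", "truck_at(t2,whs2)"]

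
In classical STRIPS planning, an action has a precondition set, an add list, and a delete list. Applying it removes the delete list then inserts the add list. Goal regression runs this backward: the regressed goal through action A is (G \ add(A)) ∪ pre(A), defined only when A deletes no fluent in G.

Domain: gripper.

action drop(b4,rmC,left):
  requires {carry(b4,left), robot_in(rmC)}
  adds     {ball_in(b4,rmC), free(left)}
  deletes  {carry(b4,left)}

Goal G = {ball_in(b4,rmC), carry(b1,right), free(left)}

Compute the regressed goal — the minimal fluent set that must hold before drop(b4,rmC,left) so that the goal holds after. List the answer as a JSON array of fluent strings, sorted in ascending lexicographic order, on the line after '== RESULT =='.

Regress:
  G ∩ del = {}  (empty — regression defined)
  G \ add = {ball_in(b4,rmC), carry(b1,right), free(left)} \ {ball_in(b4,rmC), free(left)} = {carry(b1,right)}
  ∪ pre   = {carry(b1,right)} ∪ {carry(b4,left), robot_in(rmC)}
          = {carry(b1,right), carry(b4,left), robot_in(rmC)}

== RESULT ==
["carry(b1,right)", "carry(b4,left)", "robot_in(rmC)"]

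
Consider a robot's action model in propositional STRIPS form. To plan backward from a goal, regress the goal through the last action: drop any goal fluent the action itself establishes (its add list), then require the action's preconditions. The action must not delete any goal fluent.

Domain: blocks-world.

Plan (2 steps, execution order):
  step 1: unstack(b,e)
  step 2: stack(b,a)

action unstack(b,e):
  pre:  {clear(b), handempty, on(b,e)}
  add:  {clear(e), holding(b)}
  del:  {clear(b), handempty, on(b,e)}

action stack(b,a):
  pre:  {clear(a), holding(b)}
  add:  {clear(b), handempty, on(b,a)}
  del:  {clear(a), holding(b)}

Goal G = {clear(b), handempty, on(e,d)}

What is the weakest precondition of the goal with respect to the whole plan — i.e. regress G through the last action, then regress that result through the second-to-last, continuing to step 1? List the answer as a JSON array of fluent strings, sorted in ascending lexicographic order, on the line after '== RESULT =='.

Regress step by step:
  through step 2 (stack(b,a)): drop {clear(b), handempty}, keep {on(e,d)}, require {clear(a), holding(b)}
    → {clear(a), holding(b), on(e,d)}
  through step 1 (unstack(b,e)): drop {holding(b)}, keep {clear(a), on(e,d)}, require {clear(b), handempty, on(b,e)}
    → {clear(a), clear(b), handempty, on(b,e), on(e,d)}

== RESULT ==
["clear(a)", "clear(b)", "handempty", "on(b,e)", "on(e,d)"]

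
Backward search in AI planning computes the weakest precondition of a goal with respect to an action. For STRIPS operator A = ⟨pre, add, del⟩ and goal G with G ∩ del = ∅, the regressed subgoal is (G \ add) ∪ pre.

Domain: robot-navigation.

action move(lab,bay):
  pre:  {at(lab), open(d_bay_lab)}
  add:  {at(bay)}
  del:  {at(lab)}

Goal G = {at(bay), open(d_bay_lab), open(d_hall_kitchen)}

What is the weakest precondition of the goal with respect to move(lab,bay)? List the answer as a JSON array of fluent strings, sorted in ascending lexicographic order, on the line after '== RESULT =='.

Compute (G \ add) ∪ pre:
  G ∩ del = {}  (empty — regression defined)
  G \ add = {at(bay), open(d_bay_lab), open(d_hall_kitchen)} \ {at(bay)} = {open(d_bay_lab), open(d_hall_kitchen)}
  ∪ pre   = {open(d_bay_lab), open(d_hall_kitchen)} ∪ {at(lab), open(d_bay_lab)}
          = {at(lab), open(d_bay_lab), open(d_hall_kitchen)}

== RESULT ==
["at(lab)", "open(d_bay_lab)", "open(d_hall_kitchen)"]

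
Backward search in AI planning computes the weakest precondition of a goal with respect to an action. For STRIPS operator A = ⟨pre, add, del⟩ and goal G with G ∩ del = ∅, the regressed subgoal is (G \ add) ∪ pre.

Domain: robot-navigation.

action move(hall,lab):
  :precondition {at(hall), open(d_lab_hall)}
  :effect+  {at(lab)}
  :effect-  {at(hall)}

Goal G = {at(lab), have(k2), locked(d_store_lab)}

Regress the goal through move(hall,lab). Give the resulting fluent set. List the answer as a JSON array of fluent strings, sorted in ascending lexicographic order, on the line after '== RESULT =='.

Regress:
  G ∩ del = {}  (empty — regression defined)
  G \ add = {at(lab), have(k2), locked(d_store_lab)} \ {at(lab)} = {have(k2), locked(d_store_lab)}
  ∪ pre   = {have(k2), locked(d_store_lab)} ∪ {at(hall), open(d_lab_hall)}
          = {at(hall), have(k2), locked(d_store_lab), open(d_lab_hall)}

== RESULT ==
["at(hall)", "have(k2)", "locked(d_store_lab)", "open(d_lab_hall)"]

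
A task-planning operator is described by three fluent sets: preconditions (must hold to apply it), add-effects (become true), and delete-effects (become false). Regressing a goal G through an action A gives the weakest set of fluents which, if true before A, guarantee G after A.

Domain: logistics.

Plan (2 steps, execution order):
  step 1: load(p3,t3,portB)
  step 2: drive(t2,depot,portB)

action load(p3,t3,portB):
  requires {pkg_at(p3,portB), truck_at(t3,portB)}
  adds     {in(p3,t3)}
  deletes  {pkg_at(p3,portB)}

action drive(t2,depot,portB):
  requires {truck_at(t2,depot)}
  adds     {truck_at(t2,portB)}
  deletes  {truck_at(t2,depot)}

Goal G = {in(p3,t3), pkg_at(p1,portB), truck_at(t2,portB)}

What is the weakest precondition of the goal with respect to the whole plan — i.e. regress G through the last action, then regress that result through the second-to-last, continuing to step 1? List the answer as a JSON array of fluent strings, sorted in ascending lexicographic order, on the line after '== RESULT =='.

Regress step by step:
  through step 2 (drive(t2,depot,portB)): drop {truck_at(t2,portB)}, keep {in(p3,t3), pkg_at(p1,portB)}, require {truck_at(t2,depot)}
    → {in(p3,t3), pkg_at(p1,portB), truck_at(t2,depot)}
  through step 1 (load(p3,t3,portB)): drop {in(p3,t3)}, keep {pkg_at(p1,portB), truck_at(t2,depot)}, require {pkg_at(p3,portB), truck_at(t3,portB)}
    → {pkg_at(p1,portB), pkg_at(p3,portB), truck_at(t2,depot), truck_at(t3,portB)}

== RESULT ==
["pkg_at(p1,portB)", "pkg_at(p3,portB)", "truck_at(t2,depot)", "truck_at(t3,portB)"]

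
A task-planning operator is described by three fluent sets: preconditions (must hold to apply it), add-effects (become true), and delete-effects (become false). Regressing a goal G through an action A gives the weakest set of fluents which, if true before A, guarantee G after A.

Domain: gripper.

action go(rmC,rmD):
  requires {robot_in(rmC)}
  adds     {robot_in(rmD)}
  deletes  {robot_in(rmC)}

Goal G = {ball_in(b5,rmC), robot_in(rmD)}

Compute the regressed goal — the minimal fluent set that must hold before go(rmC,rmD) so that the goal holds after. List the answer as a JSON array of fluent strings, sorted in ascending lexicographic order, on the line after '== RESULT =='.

Regress:
  G ∩ del = {}  (empty — regression defined)
  G \ add = {ball_in(b5,rmC), robot_in(rmD)} \ {robot_in(rmD)} = {ball_in(b5,rmC)}
  ∪ pre   = {ball_in(b5,rmC)} ∪ {robot_in(rmC)}
          = {ball_in(b5,rmC), robot_in(rmC)}

== RESULT ==
["ball_in(b5,rmC)", "robot_in(rmC)"]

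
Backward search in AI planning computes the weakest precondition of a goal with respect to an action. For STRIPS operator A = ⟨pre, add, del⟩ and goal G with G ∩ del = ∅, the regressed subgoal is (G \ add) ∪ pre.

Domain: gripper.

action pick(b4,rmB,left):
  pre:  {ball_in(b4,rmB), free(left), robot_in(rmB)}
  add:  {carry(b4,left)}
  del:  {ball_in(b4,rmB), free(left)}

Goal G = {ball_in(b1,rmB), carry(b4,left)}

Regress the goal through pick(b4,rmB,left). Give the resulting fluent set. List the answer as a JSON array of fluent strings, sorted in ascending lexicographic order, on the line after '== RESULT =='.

Compute (G \ add) ∪ pre:
  G ∩ del = {}  (empty — regression defined)
  G \ add = {ball_in(b1,rmB), carry(b4,left)} \ {carry(b4,left)} = {ball_in(b1,rmB)}
  ∪ pre   = {ball_in(b1,rmB)} ∪ {ball_in(b4,rmB), free(left), robot_in(rmB)}
          = {ball_in(b1,rmB), ball_in(b4,rmB), free(left), robot_in(rmB)}

== RESULT ==
["ball_in(b1,rmB)", "ball_in(b4,rmB)", "free(left)", "robot_in(rmB)"]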